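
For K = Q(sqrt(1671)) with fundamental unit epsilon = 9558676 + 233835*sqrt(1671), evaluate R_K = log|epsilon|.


epsilon = 9558676 + 233835*sqrt(1671)
= 1.9117e+07
R = ln(1.9117e+07)
= 16.7661

16.7661


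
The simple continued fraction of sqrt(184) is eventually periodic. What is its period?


Run the CF algorithm for sqrt(184).
a_0 = floor(sqrt(184)) = 13; set m_0=0, q_0=1.
Recurrence: m' = q*a - m,  q' = (d - m'^2)/q,  a' = floor((a_0 + m')/q').
  step 1: m=13, q=15, a=1
  step 2: m=2, q=12, a=1
  step 3: m=10, q=7, a=3
  step 4: m=11, q=9, a=2
  step 5: m=7, q=15, a=1
  step 6: m=8, q=8, a=2
  step 7: m=8, q=15, a=1
  step 8: m=7, q=9, a=2
  step 9: m=11, q=7, a=3
  step 10: m=10, q=12, a=1
  step 11: m=2, q=15, a=1
  step 12: m=13, q=1, a=26
a_12 = 2*a_0 = 26, so the period closes here.
sqrt(184) = [13; 1, 1, 3, 2, 1, 2, 1, 2, 3, 1, 1, 26]
Period length = 12

12


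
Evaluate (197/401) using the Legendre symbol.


p = 401 is prime, so compute (197/401) with the reciprocity algorithm (Jacobi-symbol steps: pull out 2s via (2/n), flip via reciprocity, reduce):
  reciprocity: (197/401) -> +(401/197)
  reduce: (7/197)
  reciprocity: (7/197) -> +(197/7)
  reduce: (1/7)
  (1/7) = 1
Product of signs = 1
(197/401) = 1

1


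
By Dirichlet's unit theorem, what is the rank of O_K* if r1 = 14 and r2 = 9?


By Dirichlet's unit theorem:
rank = r1 + r2 - 1
= 14 + 9 - 1
= 22

22


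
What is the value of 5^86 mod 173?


p = 173 is prime and the exponent is (p-1)/2 = 86, so by Euler's criterion 5^86 = (5/173) = +1 or -1 mod 173.
Compute by square-and-multiply:
  86 = 64 + 16 + 4 + 2 (binary 1010110)
  Repeated squaring mod 173: 5^1 = 5, 5^2 = 25, 5^4 = 106, 5^8 = 164, 5^16 = 81, 5^32 = 160, 5^64 = 169
  5^86 = 5^64 * 5^16 * 5^4 * 5^2 = 169 * 81 * 106 * 25 mod 173
    169 * 81 = 13689 = 22 mod 173
    22 * 106 = 2332 = 83 mod 173
    83 * 25 = 2075 = 172 mod 173
  5^86 = 172 mod 173
Result 172 = p - 1 = -1 mod 173: 5 is a quadratic non-residue mod 173. As a residue in [0, p-1] the value is 172.
5^86 mod 173 = 172

172


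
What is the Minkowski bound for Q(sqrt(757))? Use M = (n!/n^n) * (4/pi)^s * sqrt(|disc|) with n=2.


d = 757, d mod 4 = 1, so disc(K) = d = 757; |disc(K)| = 757
Real quadratic field, so n = 2, s = r2 = 0, r1 = 2
M = (n!/n^n) * (4/pi)^s * sqrt(|disc(K)|) = (2!/2^2) * (4/pi)^0 * sqrt(757)
= 0.5 * 1.000000 * 27.513633
= 13.7568

13.7568


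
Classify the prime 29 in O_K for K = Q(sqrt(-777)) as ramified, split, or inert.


K = Q(sqrt(-777)). Since d mod 4 = 3, disc(K) = -3108.
Check p | disc: -3108 mod 29 = 24.
p does not divide disc. Compute Legendre symbol (d/p):
6^((29-1)/2) mod 29 = 1
(d/p) = 1, so p splits: (p) = P*P' with e=1, f=1, g=2.
Therefore p is split.

split


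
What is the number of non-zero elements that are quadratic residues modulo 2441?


For prime p, the number of non-zero quadratic residues is (p-1)/2.
= (2441-1)/2
= 1220

1220


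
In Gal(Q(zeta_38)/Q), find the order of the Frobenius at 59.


The Frobenius at p in Gal(Q(zeta_n)/Q) = (Z/nZ)* is the class of p, so its order is ord_38(59), the smallest k >= 1 with 59^k = 1 mod 38.
n = 38 = 2 * 19, phi(38) = 18; the order divides phi(n).
Divisors of 18: 1, 2, 3, 6, 9, 18
Repeated squaring mod 38: 59^1 = 21, 59^2 = 23, 59^4 = 35, 59^8 = 9, 59^16 = 5
Test divisors in increasing order:
  k=1: 59^1 = 21 mod 38
  k=2: 59^2 = 23 mod 38
  k=3: 59^3 = 23 * 21 = 27 mod 38
  k=6: 59^6 = 35 * 23 = 7 mod 38
  k=9: 59^9 = 9 * 21 = 37 mod 38
  k=18: 59^18 = 5 * 23 = 1 mod 38  <- first divisor giving 1
Order = 18

18


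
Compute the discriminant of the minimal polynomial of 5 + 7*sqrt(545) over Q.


The element 5 + 7*sqrt(545) has minimal polynomial:
x^2 - 10*x - 26680
Discriminant = (-10)^2 - 4*(-26680)
= 100 + 106720
= 106820

106820


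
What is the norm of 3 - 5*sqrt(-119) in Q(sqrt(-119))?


N(a + b*sqrt(d)) = a^2 - d*b^2
= (3)^2 - (-119)*(-5)^2
= 9 + 2975
= 2984

2984


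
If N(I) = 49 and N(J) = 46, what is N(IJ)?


N(IJ) = N(I) * N(J)
= 49 * 46
= 2254

2254


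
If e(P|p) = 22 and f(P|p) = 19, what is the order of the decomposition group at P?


|D_P| = e * f
= 22 * 19
= 418

418


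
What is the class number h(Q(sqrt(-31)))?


K = Q(sqrt(-31)). d mod 4 = 1, so D = disc(K) = d = -31
h(K) equals the number of primitive reduced positive-definite forms (a, b, c) = a*x^2 + b*x*y + c*y^2 with b^2 - 4ac = D,
where reduced means |b| <= a <= c, with b >= 0 whenever |b| = a or a = c, and primitive means gcd(a, b, c) = 1.
Reduced forces 3a^2 <= |D| = 31, so 1 <= a <= 3; b must have the parity of D, and c = (b^2 - D)/(4a) must be an integer >= a.
Enumerate a = 1..3, b in [-a, a]:
  a=1: (1, 1, 8)  [1]
  a=2: (2, -1, 4), (2, 1, 4)  [2]
  a=3: none
Total reduced forms: 1 + 2 = 3
h = 3

3


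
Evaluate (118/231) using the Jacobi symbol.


Compute (118/231) via quadratic reciprocity:
  pull out 2: (2/231) = +1  (since 231 mod 8 = 7)
  reciprocity: (59/231) -> -(231/59)
  reduce: (54/59)
  pull out 2: (2/59) = -1  (since 59 mod 8 = 3)
  reciprocity: (27/59) -> -(59/27)
  reduce: (5/27)
  reciprocity: (5/27) -> +(27/5)
  reduce: (2/5)
  pull out 2: (2/5) = -1  (since 5 mod 8 = 5)
  (1/5) = 1
Product of signs = 1

1


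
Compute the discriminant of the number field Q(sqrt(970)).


For K = Q(sqrt(d)) with d squarefree: disc(K) = d if d = 1 mod 4, and disc(K) = 4d if d = 2 or 3 mod 4.
Here d = 970, and d mod 4 = 2.
d = 2 mod 4, not 1 (O_K = Z[sqrt(d)]), so disc(K) = 4d = 4 * (970) = 3880

3880


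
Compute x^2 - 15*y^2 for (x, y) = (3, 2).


x^2 - d*y^2
= 3^2 - 15*2^2
= 9 - 60
= -51

-51


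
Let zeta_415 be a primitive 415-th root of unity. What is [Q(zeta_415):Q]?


The degree equals Euler's totient phi(415).
415 = 5 * 83
phi(415) = 328

328


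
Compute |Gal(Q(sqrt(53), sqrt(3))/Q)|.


The 2 square roots of distinct primes are multiplicatively independent over Q,
so [K:Q] = 2^2 and Gal(K/Q) is isomorphic to (Z/2Z)^2.
|Gal| = 2^2 = 4

4


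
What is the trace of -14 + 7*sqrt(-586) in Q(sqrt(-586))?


Tr(a + b*sqrt(d)) = (a + b*sqrt(d)) + (a - b*sqrt(d)) = 2a
= 2 * (-14)
= -28

-28


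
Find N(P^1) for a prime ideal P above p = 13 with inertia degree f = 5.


N(P^a) = p^(a*f)
= 13^(1*5)
= 13^5
= 371293

371293


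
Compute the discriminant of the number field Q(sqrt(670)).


For K = Q(sqrt(d)) with d squarefree: disc(K) = d if d = 1 mod 4, and disc(K) = 4d if d = 2 or 3 mod 4.
Here d = 670, and d mod 4 = 2.
d = 2 mod 4, not 1 (O_K = Z[sqrt(d)]), so disc(K) = 4d = 4 * (670) = 2680

2680


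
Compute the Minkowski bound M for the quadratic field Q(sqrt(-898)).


d = -898, d mod 4 = 2, so disc(K) = 4d = -3592; |disc(K)| = 3592
Imaginary quadratic field, so n = 2, s = r2 = 1, r1 = 0
M = (n!/n^n) * (4/pi)^s * sqrt(|disc(K)|) = (2!/2^2) * (4/pi)^1 * sqrt(3592)
= 0.5 * 1.273240 * 59.933296
= 38.1547

38.1547


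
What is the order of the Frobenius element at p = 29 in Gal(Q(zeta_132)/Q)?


The Frobenius at p in Gal(Q(zeta_n)/Q) = (Z/nZ)* is the class of p, so its order is ord_132(29), the smallest k >= 1 with 29^k = 1 mod 132.
n = 132 = 2^2 * 3 * 11, phi(132) = 40; the order divides phi(n).
Divisors of 40: 1, 2, 4, 5, 8, 10, 20, 40
Repeated squaring mod 132: 29^1 = 29, 29^2 = 49, 29^4 = 25, 29^8 = 97, 29^16 = 37, 29^32 = 49
Test divisors in increasing order:
  k=1: 29^1 = 29 mod 132
  k=2: 29^2 = 49 mod 132
  k=4: 29^4 = 25 mod 132
  k=5: 29^5 = 25 * 29 = 65 mod 132
  k=8: 29^8 = 97 mod 132
  k=10: 29^10 = 97 * 49 = 1 mod 132  <- first divisor giving 1
Order = 10

10


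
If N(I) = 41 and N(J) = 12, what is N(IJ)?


N(IJ) = N(I) * N(J)
= 41 * 12
= 492

492


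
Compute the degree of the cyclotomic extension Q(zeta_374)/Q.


The degree equals Euler's totient phi(374).
374 = 2 * 11 * 17
phi(374) = 160

160


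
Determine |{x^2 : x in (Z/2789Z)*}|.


For prime p, the number of non-zero quadratic residues is (p-1)/2.
= (2789-1)/2
= 1394

1394


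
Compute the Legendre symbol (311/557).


p = 557 is prime, so compute (311/557) with the reciprocity algorithm (Jacobi-symbol steps: pull out 2s via (2/n), flip via reciprocity, reduce):
  reciprocity: (311/557) -> +(557/311)
  reduce: (246/311)
  pull out 2: (2/311) = +1  (since 311 mod 8 = 7)
  reciprocity: (123/311) -> -(311/123)
  reduce: (65/123)
  reciprocity: (65/123) -> +(123/65)
  reduce: (58/65)
  pull out 2: (2/65) = +1  (since 65 mod 8 = 1)
  reciprocity: (29/65) -> +(65/29)
  reduce: (7/29)
  reciprocity: (7/29) -> +(29/7)
  reduce: (1/7)
  (1/7) = 1
Product of signs = -1
(311/557) = -1

-1


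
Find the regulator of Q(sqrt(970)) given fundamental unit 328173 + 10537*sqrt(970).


epsilon = 328173 + 10537*sqrt(970)
= 656346.0000
R = ln(656346.0000)
= 13.3944

13.3944


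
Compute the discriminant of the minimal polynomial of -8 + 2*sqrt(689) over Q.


The element -8 + 2*sqrt(689) has minimal polynomial:
x^2 + 16*x - 2692
Discriminant = (16)^2 - 4*(-2692)
= 256 + 10768
= 11024

11024


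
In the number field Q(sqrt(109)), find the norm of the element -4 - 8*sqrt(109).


N(a + b*sqrt(d)) = a^2 - d*b^2
= (-4)^2 - (109)*(-8)^2
= 16 - 6976
= -6960

-6960


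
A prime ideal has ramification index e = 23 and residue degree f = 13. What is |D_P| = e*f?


|D_P| = e * f
= 23 * 13
= 299

299


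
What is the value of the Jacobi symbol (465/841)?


Compute (465/841) via quadratic reciprocity:
  reciprocity: (465/841) -> +(841/465)
  reduce: (376/465)
  pull out 2: (2/465) = +1  (since 465 mod 8 = 1)
  pull out 2: (2/465) = +1  (since 465 mod 8 = 1)
  pull out 2: (2/465) = +1  (since 465 mod 8 = 1)
  reciprocity: (47/465) -> +(465/47)
  reduce: (42/47)
  pull out 2: (2/47) = +1  (since 47 mod 8 = 7)
  reciprocity: (21/47) -> +(47/21)
  reduce: (5/21)
  reciprocity: (5/21) -> +(21/5)
  reduce: (1/5)
  (1/5) = 1
Product of signs = 1

1


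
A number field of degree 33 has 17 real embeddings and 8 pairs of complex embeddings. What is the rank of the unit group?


By Dirichlet's unit theorem:
rank = r1 + r2 - 1
= 17 + 8 - 1
= 24

24


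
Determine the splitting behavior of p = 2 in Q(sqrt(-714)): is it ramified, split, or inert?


K = Q(sqrt(-714)). Since d mod 4 = 2, disc(K) = -2856.
Check p | disc: -2856 mod 2 = 0.
p divides disc, so p ramifies: (p) = P^2 with e=2, f=1, g=1.
Therefore p is ramified.

ramified


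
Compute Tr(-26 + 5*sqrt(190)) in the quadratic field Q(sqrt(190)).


Tr(a + b*sqrt(d)) = (a + b*sqrt(d)) + (a - b*sqrt(d)) = 2a
= 2 * (-26)
= -52

-52


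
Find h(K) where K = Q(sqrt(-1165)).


K = Q(sqrt(-1165)). d mod 4 = 3, so D = disc(K) = 4d = -4660
h(K) equals the number of primitive reduced positive-definite forms (a, b, c) = a*x^2 + b*x*y + c*y^2 with b^2 - 4ac = D,
where reduced means |b| <= a <= c, with b >= 0 whenever |b| = a or a = c, and primitive means gcd(a, b, c) = 1.
Reduced forces 3a^2 <= |D| = 4660, so 1 <= a <= 39; b must have the parity of D, and c = (b^2 - D)/(4a) must be an integer >= a.
Enumerate a = 1..39, b in [-a, a]:
  a=1: (1, 0, 1165)  [1]
  a=2: (2, 2, 583)  [1]
  a=3..4: none
  a=5: (5, 0, 233)  [1]
  a=6: none
  a=7: (7, -4, 167), (7, 4, 167)  [2]
  a=8..9: none
  a=10: (10, 10, 119)  [1]
  a=11: (11, -2, 106), (11, 2, 106)  [2]
  a=12..13: none
  a=14: (14, -10, 85), (14, 10, 85)  [2]
  a=15..16: none
  a=17: (17, -10, 70), (17, 10, 70)  [2]
  a=18..21: none
  a=22: (22, -2, 53), (22, 2, 53)  [2]
  a=23: (23, -20, 55), (23, 20, 55)  [2]
  a=24..28: none
  a=29: (29, -26, 46), (29, 26, 46)  [2]
  a=30..33: none
  a=34: (34, -10, 35), (34, 10, 35)  [2]
  a=35..39: none
Total reduced forms: 1 + 1 + 1 + 2 + 1 + 2 + 2 + 2 + 2 + 2 + 2 + 2 = 20
h = 20

20


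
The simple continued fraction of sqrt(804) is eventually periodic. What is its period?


Run the CF algorithm for sqrt(804).
a_0 = floor(sqrt(804)) = 28; set m_0=0, q_0=1.
Recurrence: m' = q*a - m,  q' = (d - m'^2)/q,  a' = floor((a_0 + m')/q').
  step 1: m=28, q=20, a=2
  step 2: m=12, q=33, a=1
  step 3: m=21, q=11, a=4
  step 4: m=23, q=25, a=2
  step 5: m=27, q=3, a=18
  step 6: m=27, q=25, a=2
  step 7: m=23, q=11, a=4
  step 8: m=21, q=33, a=1
  step 9: m=12, q=20, a=2
  step 10: m=28, q=1, a=56
a_10 = 2*a_0 = 56, so the period closes here.
sqrt(804) = [28; 2, 1, 4, 2, 18, 2, 4, 1, 2, 56]
Period length = 10

10


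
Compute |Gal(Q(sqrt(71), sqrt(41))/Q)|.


The 2 square roots of distinct primes are multiplicatively independent over Q,
so [K:Q] = 2^2 and Gal(K/Q) is isomorphic to (Z/2Z)^2.
|Gal| = 2^2 = 4

4


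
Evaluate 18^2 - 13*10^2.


x^2 - d*y^2
= 18^2 - 13*10^2
= 324 - 1300
= -976

-976


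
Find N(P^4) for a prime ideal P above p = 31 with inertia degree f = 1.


N(P^a) = p^(a*f)
= 31^(4*1)
= 31^4
= 923521

923521


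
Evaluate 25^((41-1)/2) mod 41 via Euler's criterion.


p = 41 is prime and the exponent is (p-1)/2 = 20, so by Euler's criterion 25^20 = (25/41) = +1 or -1 mod 41.
Compute by square-and-multiply:
  20 = 16 + 4 (binary 10100)
  Repeated squaring mod 41: 25^1 = 25, 25^2 = 10, 25^4 = 18, 25^8 = 37, 25^16 = 16
  25^20 = 25^16 * 25^4 = 16 * 18 mod 41
    16 * 18 = 288 = 1 mod 41
  25^20 = 1 mod 41
Result 1: 25 is a quadratic residue mod 41.
25^20 mod 41 = 1

1


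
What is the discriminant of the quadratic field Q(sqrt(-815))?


For K = Q(sqrt(d)) with d squarefree: disc(K) = d if d = 1 mod 4, and disc(K) = 4d if d = 2 or 3 mod 4.
Here d = -815, and d mod 4 = 1.
d = 1 mod 4 (O_K = Z[(1+sqrt(d))/2]), so disc(K) = d = -815

-815


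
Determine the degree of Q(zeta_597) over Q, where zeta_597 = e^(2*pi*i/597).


The degree equals Euler's totient phi(597).
597 = 3 * 199
phi(597) = 396

396


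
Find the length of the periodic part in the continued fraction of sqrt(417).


Run the CF algorithm for sqrt(417).
a_0 = floor(sqrt(417)) = 20; set m_0=0, q_0=1.
Recurrence: m' = q*a - m,  q' = (d - m'^2)/q,  a' = floor((a_0 + m')/q').
  step 1: m=20, q=17, a=2
  step 2: m=14, q=13, a=2
  step 3: m=12, q=21, a=1
  step 4: m=9, q=16, a=1
  step 5: m=7, q=23, a=1
  step 6: m=16, q=7, a=5
  step 7: m=19, q=8, a=4
  step 8: m=13, q=31, a=1
  step 9: m=18, q=3, a=12
  step 10: m=18, q=31, a=1
  step 11: m=13, q=8, a=4
  step 12: m=19, q=7, a=5
  step 13: m=16, q=23, a=1
  step 14: m=7, q=16, a=1
  step 15: m=9, q=21, a=1
  step 16: m=12, q=13, a=2
  step 17: m=14, q=17, a=2
  step 18: m=20, q=1, a=40
a_18 = 2*a_0 = 40, so the period closes here.
sqrt(417) = [20; 2, 2, 1, 1, 1, 5, 4, 1, 12, 1, 4, 5, 1, 1, 1, 2, 2, 40]
Period length = 18

18


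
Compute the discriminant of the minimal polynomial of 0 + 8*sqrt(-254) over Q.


The element 0 + 8*sqrt(-254) has minimal polynomial:
x^2 + 0*x + 16256
Discriminant = (0)^2 - 4*(16256)
= 0 - 65024
= -65024

-65024


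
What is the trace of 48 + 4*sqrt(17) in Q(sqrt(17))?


Tr(a + b*sqrt(d)) = (a + b*sqrt(d)) + (a - b*sqrt(d)) = 2a
= 2 * (48)
= 96

96


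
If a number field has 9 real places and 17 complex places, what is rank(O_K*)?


By Dirichlet's unit theorem:
rank = r1 + r2 - 1
= 9 + 17 - 1
= 25

25


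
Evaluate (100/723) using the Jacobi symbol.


Compute (100/723) via quadratic reciprocity:
  pull out 2: (2/723) = -1  (since 723 mod 8 = 3)
  pull out 2: (2/723) = -1  (since 723 mod 8 = 3)
  reciprocity: (25/723) -> +(723/25)
  reduce: (23/25)
  reciprocity: (23/25) -> +(25/23)
  reduce: (2/23)
  pull out 2: (2/23) = +1  (since 23 mod 8 = 7)
  (1/23) = 1
Product of signs = 1

1


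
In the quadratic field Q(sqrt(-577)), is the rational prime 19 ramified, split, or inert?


K = Q(sqrt(-577)). Since d mod 4 = 3, disc(K) = -2308.
Check p | disc: -2308 mod 19 = 10.
p does not divide disc. Compute Legendre symbol (d/p):
12^((19-1)/2) mod 19 = -1
(d/p) = -1, so p is inert: (p) stays prime with e=1, f=2, g=1.
Therefore p is inert.

inert


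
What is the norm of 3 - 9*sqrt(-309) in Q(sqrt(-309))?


N(a + b*sqrt(d)) = a^2 - d*b^2
= (3)^2 - (-309)*(-9)^2
= 9 + 25029
= 25038

25038


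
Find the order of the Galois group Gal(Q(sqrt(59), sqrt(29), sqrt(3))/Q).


The 3 square roots of distinct primes are multiplicatively independent over Q,
so [K:Q] = 2^3 and Gal(K/Q) is isomorphic to (Z/2Z)^3.
|Gal| = 2^3 = 8

8


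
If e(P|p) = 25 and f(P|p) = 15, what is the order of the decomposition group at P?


|D_P| = e * f
= 25 * 15
= 375

375


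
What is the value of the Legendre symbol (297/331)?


p = 331 is prime, so compute (297/331) with the reciprocity algorithm (Jacobi-symbol steps: pull out 2s via (2/n), flip via reciprocity, reduce):
  reciprocity: (297/331) -> +(331/297)
  reduce: (34/297)
  pull out 2: (2/297) = +1  (since 297 mod 8 = 1)
  reciprocity: (17/297) -> +(297/17)
  reduce: (8/17)
  pull out 2: (2/17) = +1  (since 17 mod 8 = 1)
  pull out 2: (2/17) = +1  (since 17 mod 8 = 1)
  pull out 2: (2/17) = +1  (since 17 mod 8 = 1)
  (1/17) = 1
Product of signs = 1
(297/331) = 1

1


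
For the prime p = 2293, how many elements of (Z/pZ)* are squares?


For prime p, the number of non-zero quadratic residues is (p-1)/2.
= (2293-1)/2
= 1146

1146


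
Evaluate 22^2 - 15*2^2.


x^2 - d*y^2
= 22^2 - 15*2^2
= 484 - 60
= 424

424


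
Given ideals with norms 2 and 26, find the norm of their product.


N(IJ) = N(I) * N(J)
= 2 * 26
= 52

52


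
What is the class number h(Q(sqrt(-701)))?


K = Q(sqrt(-701)). d mod 4 = 3, so D = disc(K) = 4d = -2804
h(K) equals the number of primitive reduced positive-definite forms (a, b, c) = a*x^2 + b*x*y + c*y^2 with b^2 - 4ac = D,
where reduced means |b| <= a <= c, with b >= 0 whenever |b| = a or a = c, and primitive means gcd(a, b, c) = 1.
Reduced forces 3a^2 <= |D| = 2804, so 1 <= a <= 30; b must have the parity of D, and c = (b^2 - D)/(4a) must be an integer >= a.
Enumerate a = 1..30, b in [-a, a]:
  a=1: (1, 0, 701)  [1]
  a=2: (2, 2, 351)  [1]
  a=3: (3, -2, 234), (3, 2, 234)  [2]
  a=4: none
  a=5: (5, -4, 141), (5, 4, 141)  [2]
  a=6: (6, -2, 117), (6, 2, 117)  [2]
  a=7..8: none
  a=9: (9, -2, 78), (9, 2, 78)  [2]
  a=10: (10, -6, 71), (10, 6, 71)  [2]
  a=11: (11, -10, 66), (11, 10, 66)  [2]
  a=12: none
  a=13: (13, -2, 54), (13, 2, 54)  [2]
  a=14: none
  a=15: (15, -14, 50), (15, -4, 47), (15, 4, 47), (15, 14, 50)  [4]
  a=16: none
  a=17: (17, -16, 45), (17, 16, 45)  [2]
  a=18: (18, -2, 39), (18, 2, 39)  [2]
  a=19..21: none
  a=22: (22, -10, 33), (22, 10, 33)  [2]
  a=23: (23, -18, 34), (23, 18, 34)  [2]
  a=24: none
  a=25: (25, -14, 30), (25, 14, 30)  [2]
  a=26: (26, -2, 27), (26, 2, 27)  [2]
  a=27..28: none
  a=29: (29, -26, 30), (29, 26, 30)  [2]
  a=30: none
Total reduced forms: 1 + 1 + 2 + 2 + 2 + 2 + 2 + 2 + 2 + 4 + 2 + 2 + 2 + 2 + 2 + 2 + 2 = 34
h = 34

34


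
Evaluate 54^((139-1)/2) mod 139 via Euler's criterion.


p = 139 is prime and the exponent is (p-1)/2 = 69, so by Euler's criterion 54^69 = (54/139) = +1 or -1 mod 139.
Compute by square-and-multiply:
  69 = 64 + 4 + 1 (binary 1000101)
  Repeated squaring mod 139: 54^1 = 54, 54^2 = 136, 54^4 = 9, 54^8 = 81, 54^16 = 28, 54^32 = 89, 54^64 = 137
  54^69 = 54^64 * 54^4 * 54^1 = 137 * 9 * 54 mod 139
    137 * 9 = 1233 = 121 mod 139
    121 * 54 = 6534 = 1 mod 139
  54^69 = 1 mod 139
Result 1: 54 is a quadratic residue mod 139.
54^69 mod 139 = 1

1


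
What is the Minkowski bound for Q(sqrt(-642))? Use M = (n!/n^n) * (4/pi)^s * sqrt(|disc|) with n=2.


d = -642, d mod 4 = 2, so disc(K) = 4d = -2568; |disc(K)| = 2568
Imaginary quadratic field, so n = 2, s = r2 = 1, r1 = 0
M = (n!/n^n) * (4/pi)^s * sqrt(|disc(K)|) = (2!/2^2) * (4/pi)^1 * sqrt(2568)
= 0.5 * 1.273240 * 50.675438
= 32.2610

32.2610


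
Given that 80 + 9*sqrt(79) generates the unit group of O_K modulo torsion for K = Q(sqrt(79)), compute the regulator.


epsilon = 80 + 9*sqrt(79)
= 159.9937
R = ln(159.9937)
= 5.0751

5.0751


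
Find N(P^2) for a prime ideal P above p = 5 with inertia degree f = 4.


N(P^a) = p^(a*f)
= 5^(2*4)
= 5^8
= 390625

390625


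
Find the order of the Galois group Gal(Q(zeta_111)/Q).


|Gal(Q(zeta_111)/Q)| = phi(111)
= 72

72


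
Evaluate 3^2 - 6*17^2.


x^2 - d*y^2
= 3^2 - 6*17^2
= 9 - 1734
= -1725

-1725


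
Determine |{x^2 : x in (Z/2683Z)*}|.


For prime p, the number of non-zero quadratic residues is (p-1)/2.
= (2683-1)/2
= 1341

1341


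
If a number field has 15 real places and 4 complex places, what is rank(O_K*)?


By Dirichlet's unit theorem:
rank = r1 + r2 - 1
= 15 + 4 - 1
= 18

18


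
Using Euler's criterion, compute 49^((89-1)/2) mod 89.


p = 89 is prime and the exponent is (p-1)/2 = 44, so by Euler's criterion 49^44 = (49/89) = +1 or -1 mod 89.
Compute by square-and-multiply:
  44 = 32 + 8 + 4 (binary 101100)
  Repeated squaring mod 89: 49^1 = 49, 49^2 = 87, 49^4 = 4, 49^8 = 16, 49^16 = 78, 49^32 = 32
  49^44 = 49^32 * 49^8 * 49^4 = 32 * 16 * 4 mod 89
    32 * 16 = 512 = 67 mod 89
    67 * 4 = 268 = 1 mod 89
  49^44 = 1 mod 89
Result 1: 49 is a quadratic residue mod 89.
49^44 mod 89 = 1

1


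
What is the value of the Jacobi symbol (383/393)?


Compute (383/393) via quadratic reciprocity:
  reciprocity: (383/393) -> +(393/383)
  reduce: (10/383)
  pull out 2: (2/383) = +1  (since 383 mod 8 = 7)
  reciprocity: (5/383) -> +(383/5)
  reduce: (3/5)
  reciprocity: (3/5) -> +(5/3)
  reduce: (2/3)
  pull out 2: (2/3) = -1  (since 3 mod 8 = 3)
  (1/3) = 1
Product of signs = -1

-1


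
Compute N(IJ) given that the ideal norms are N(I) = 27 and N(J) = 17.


N(IJ) = N(I) * N(J)
= 27 * 17
= 459

459


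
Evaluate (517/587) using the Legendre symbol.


p = 587 is prime, so compute (517/587) with the reciprocity algorithm (Jacobi-symbol steps: pull out 2s via (2/n), flip via reciprocity, reduce):
  reciprocity: (517/587) -> +(587/517)
  reduce: (70/517)
  pull out 2: (2/517) = -1  (since 517 mod 8 = 5)
  reciprocity: (35/517) -> +(517/35)
  reduce: (27/35)
  reciprocity: (27/35) -> -(35/27)
  reduce: (8/27)
  pull out 2: (2/27) = -1  (since 27 mod 8 = 3)
  pull out 2: (2/27) = -1  (since 27 mod 8 = 3)
  pull out 2: (2/27) = -1  (since 27 mod 8 = 3)
  (1/27) = 1
Product of signs = -1
(517/587) = -1

-1


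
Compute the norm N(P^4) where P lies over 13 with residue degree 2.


N(P^a) = p^(a*f)
= 13^(4*2)
= 13^8
= 815730721

815730721


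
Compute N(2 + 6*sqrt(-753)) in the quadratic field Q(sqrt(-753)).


N(a + b*sqrt(d)) = a^2 - d*b^2
= (2)^2 - (-753)*(6)^2
= 4 + 27108
= 27112

27112


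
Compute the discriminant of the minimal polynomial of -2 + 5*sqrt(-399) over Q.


The element -2 + 5*sqrt(-399) has minimal polynomial:
x^2 + 4*x + 9979
Discriminant = (4)^2 - 4*(9979)
= 16 - 39916
= -39900

-39900


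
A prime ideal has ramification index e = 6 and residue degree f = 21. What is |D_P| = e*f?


|D_P| = e * f
= 6 * 21
= 126

126


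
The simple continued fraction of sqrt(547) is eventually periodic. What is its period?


Run the CF algorithm for sqrt(547).
a_0 = floor(sqrt(547)) = 23; set m_0=0, q_0=1.
Recurrence: m' = q*a - m,  q' = (d - m'^2)/q,  a' = floor((a_0 + m')/q').
  step 1: m=23, q=18, a=2
  step 2: m=13, q=21, a=1
  step 3: m=8, q=23, a=1
  step 4: m=15, q=14, a=2
  step 5: m=13, q=27, a=1
  step 6: m=14, q=13, a=2
  step 7: m=12, q=31, a=1
  step 8: m=19, q=6, a=7
  step 9: m=23, q=3, a=15
  step 10: m=22, q=21, a=2
  step 11: m=20, q=7, a=6
  step 12: m=22, q=9, a=5
  step 13: m=23, q=2, a=23
  step 14: m=23, q=9, a=5
  step 15: m=22, q=7, a=6
  step 16: m=20, q=21, a=2
  step 17: m=22, q=3, a=15
  step 18: m=23, q=6, a=7
  step 19: m=19, q=31, a=1
  step 20: m=12, q=13, a=2
  step 21: m=14, q=27, a=1
  step 22: m=13, q=14, a=2
  step 23: m=15, q=23, a=1
  step 24: m=8, q=21, a=1
  step 25: m=13, q=18, a=2
  step 26: m=23, q=1, a=46
a_26 = 2*a_0 = 46, so the period closes here.
sqrt(547) = [23; 2, 1, 1, 2, 1, 2, 1, 7, 15, 2, 6, 5, 23, 5, 6, 2, 15, 7, 1, 2, 1, 2, 1, 1, 2, 46]
Period length = 26

26


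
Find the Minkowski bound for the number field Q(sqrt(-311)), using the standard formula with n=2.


d = -311, d mod 4 = 1, so disc(K) = d = -311; |disc(K)| = 311
Imaginary quadratic field, so n = 2, s = r2 = 1, r1 = 0
M = (n!/n^n) * (4/pi)^s * sqrt(|disc(K)|) = (2!/2^2) * (4/pi)^1 * sqrt(311)
= 0.5 * 1.273240 * 17.635192
= 11.2269

11.2269


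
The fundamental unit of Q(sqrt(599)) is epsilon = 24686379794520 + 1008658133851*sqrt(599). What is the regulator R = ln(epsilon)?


epsilon = 24686379794520 + 1008658133851*sqrt(599)
= 4.9373e+13
R = ln(4.9373e+13)
= 31.5304

31.5304


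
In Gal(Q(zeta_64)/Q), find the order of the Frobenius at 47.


The Frobenius at p in Gal(Q(zeta_n)/Q) = (Z/nZ)* is the class of p, so its order is ord_64(47), the smallest k >= 1 with 47^k = 1 mod 64.
n = 64 = 2^6, phi(64) = 32; the order divides phi(n).
Divisors of 32: 1, 2, 4, 8, 16, 32
Repeated squaring mod 64: 47^1 = 47, 47^2 = 33, 47^4 = 1, 47^8 = 1, 47^16 = 1, 47^32 = 1
Test divisors in increasing order:
  k=1: 47^1 = 47 mod 64
  k=2: 47^2 = 33 mod 64
  k=4: 47^4 = 1 mod 64  <- first divisor giving 1
Order = 4

4


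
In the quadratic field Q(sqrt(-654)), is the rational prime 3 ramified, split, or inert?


K = Q(sqrt(-654)). Since d mod 4 = 2, disc(K) = -2616.
Check p | disc: -2616 mod 3 = 0.
p divides disc, so p ramifies: (p) = P^2 with e=2, f=1, g=1.
Therefore p is ramified.

ramified


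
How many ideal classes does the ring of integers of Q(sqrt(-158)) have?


K = Q(sqrt(-158)). d mod 4 = 2, so D = disc(K) = 4d = -632
h(K) equals the number of primitive reduced positive-definite forms (a, b, c) = a*x^2 + b*x*y + c*y^2 with b^2 - 4ac = D,
where reduced means |b| <= a <= c, with b >= 0 whenever |b| = a or a = c, and primitive means gcd(a, b, c) = 1.
Reduced forces 3a^2 <= |D| = 632, so 1 <= a <= 14; b must have the parity of D, and c = (b^2 - D)/(4a) must be an integer >= a.
Enumerate a = 1..14, b in [-a, a]:
  a=1: (1, 0, 158)  [1]
  a=2: (2, 0, 79)  [1]
  a=3: (3, -2, 53), (3, 2, 53)  [2]
  a=4..5: none
  a=6: (6, -4, 27), (6, 4, 27)  [2]
  a=7..8: none
  a=9: (9, -4, 18), (9, 4, 18)  [2]
  a=10..14: none
Total reduced forms: 1 + 1 + 2 + 2 + 2 = 8
h = 8

8


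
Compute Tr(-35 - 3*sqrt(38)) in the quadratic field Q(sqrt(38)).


Tr(a + b*sqrt(d)) = (a + b*sqrt(d)) + (a - b*sqrt(d)) = 2a
= 2 * (-35)
= -70

-70


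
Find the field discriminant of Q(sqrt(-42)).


For K = Q(sqrt(d)) with d squarefree: disc(K) = d if d = 1 mod 4, and disc(K) = 4d if d = 2 or 3 mod 4.
Here d = -42, and d mod 4 = 2.
d = 2 mod 4, not 1 (O_K = Z[sqrt(d)]), so disc(K) = 4d = 4 * (-42) = -168

-168


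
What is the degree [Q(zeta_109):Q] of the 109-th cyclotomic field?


The degree equals Euler's totient phi(109).
109 = 109
phi(109) = 108

108


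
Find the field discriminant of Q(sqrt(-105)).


For K = Q(sqrt(d)) with d squarefree: disc(K) = d if d = 1 mod 4, and disc(K) = 4d if d = 2 or 3 mod 4.
Here d = -105, and d mod 4 = 3.
d = 3 mod 4, not 1 (O_K = Z[sqrt(d)]), so disc(K) = 4d = 4 * (-105) = -420

-420


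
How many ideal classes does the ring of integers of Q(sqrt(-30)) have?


K = Q(sqrt(-30)). d mod 4 = 2, so D = disc(K) = 4d = -120
h(K) equals the number of primitive reduced positive-definite forms (a, b, c) = a*x^2 + b*x*y + c*y^2 with b^2 - 4ac = D,
where reduced means |b| <= a <= c, with b >= 0 whenever |b| = a or a = c, and primitive means gcd(a, b, c) = 1.
Reduced forces 3a^2 <= |D| = 120, so 1 <= a <= 6; b must have the parity of D, and c = (b^2 - D)/(4a) must be an integer >= a.
Enumerate a = 1..6, b in [-a, a]:
  a=1: (1, 0, 30)  [1]
  a=2: (2, 0, 15)  [1]
  a=3: (3, 0, 10)  [1]
  a=4: none
  a=5: (5, 0, 6)  [1]
  a=6: none
Total reduced forms: 1 + 1 + 1 + 1 = 4
h = 4

4


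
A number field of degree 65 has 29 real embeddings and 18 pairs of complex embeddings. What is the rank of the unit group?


By Dirichlet's unit theorem:
rank = r1 + r2 - 1
= 29 + 18 - 1
= 46

46


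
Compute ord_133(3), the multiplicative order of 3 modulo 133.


We want ord_133(3), the smallest k >= 1 with 3^k = 1 mod 133.
n = 133 = 7 * 19, phi(133) = 108; the order divides phi(n).
Divisors of 108: 1, 2, 3, 4, 6, 9, 12, 18, 27, 36, 54, 108
Repeated squaring mod 133: 3^1 = 3, 3^2 = 9, 3^4 = 81, 3^8 = 44, 3^16 = 74, 3^32 = 23, 3^64 = 130
Test divisors in increasing order:
  k=1: 3^1 = 3 mod 133
  k=2: 3^2 = 9 mod 133
  k=3: 3^3 = 9 * 3 = 27 mod 133
  k=4: 3^4 = 81 mod 133
  k=6: 3^6 = 81 * 9 = 64 mod 133
  k=9: 3^9 = 44 * 3 = 132 mod 133
  k=12: 3^12 = 44 * 81 = 106 mod 133
  k=18: 3^18 = 74 * 9 = 1 mod 133  <- first divisor giving 1
Order = 18

18


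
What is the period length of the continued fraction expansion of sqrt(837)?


Run the CF algorithm for sqrt(837).
a_0 = floor(sqrt(837)) = 28; set m_0=0, q_0=1.
Recurrence: m' = q*a - m,  q' = (d - m'^2)/q,  a' = floor((a_0 + m')/q').
  step 1: m=28, q=53, a=1
  step 2: m=25, q=4, a=13
  step 3: m=27, q=27, a=2
  step 4: m=27, q=4, a=13
  step 5: m=25, q=53, a=1
  step 6: m=28, q=1, a=56
a_6 = 2*a_0 = 56, so the period closes here.
sqrt(837) = [28; 1, 13, 2, 13, 1, 56]
Period length = 6

6


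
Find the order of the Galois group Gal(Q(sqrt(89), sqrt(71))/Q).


The 2 square roots of distinct primes are multiplicatively independent over Q,
so [K:Q] = 2^2 and Gal(K/Q) is isomorphic to (Z/2Z)^2.
|Gal| = 2^2 = 4

4


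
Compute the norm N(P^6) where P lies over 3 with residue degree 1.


N(P^a) = p^(a*f)
= 3^(6*1)
= 3^6
= 729

729


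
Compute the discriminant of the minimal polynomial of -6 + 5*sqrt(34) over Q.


The element -6 + 5*sqrt(34) has minimal polynomial:
x^2 + 12*x - 814
Discriminant = (12)^2 - 4*(-814)
= 144 + 3256
= 3400

3400


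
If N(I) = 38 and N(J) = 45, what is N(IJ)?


N(IJ) = N(I) * N(J)
= 38 * 45
= 1710

1710


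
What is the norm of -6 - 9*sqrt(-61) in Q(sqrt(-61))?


N(a + b*sqrt(d)) = a^2 - d*b^2
= (-6)^2 - (-61)*(-9)^2
= 36 + 4941
= 4977

4977


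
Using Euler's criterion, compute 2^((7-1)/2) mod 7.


p = 7 is prime and the exponent is (p-1)/2 = 3, so by Euler's criterion 2^3 = (2/7) = +1 or -1 mod 7.
Compute by square-and-multiply:
  3 = 2 + 1 (binary 11)
  Repeated squaring mod 7: 2^1 = 2, 2^2 = 4
  2^3 = 2^2 * 2^1 = 4 * 2 mod 7
    4 * 2 = 8 = 1 mod 7
  2^3 = 1 mod 7
Result 1: 2 is a quadratic residue mod 7.
2^3 mod 7 = 1

1


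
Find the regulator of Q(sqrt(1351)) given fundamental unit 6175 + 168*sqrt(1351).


epsilon = 6175 + 168*sqrt(1351)
= 12349.9999
R = ln(12349.9999)
= 9.4214

9.4214


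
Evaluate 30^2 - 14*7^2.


x^2 - d*y^2
= 30^2 - 14*7^2
= 900 - 686
= 214

214


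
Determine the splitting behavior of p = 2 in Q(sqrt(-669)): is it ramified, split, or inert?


K = Q(sqrt(-669)). Since d mod 4 = 3, disc(K) = -2676.
Check p | disc: -2676 mod 2 = 0.
p divides disc, so p ramifies: (p) = P^2 with e=2, f=1, g=1.
Therefore p is ramified.

ramified


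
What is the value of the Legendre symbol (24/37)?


p = 37 is prime, so compute (24/37) with the reciprocity algorithm (Jacobi-symbol steps: pull out 2s via (2/n), flip via reciprocity, reduce):
  pull out 2: (2/37) = -1  (since 37 mod 8 = 5)
  pull out 2: (2/37) = -1  (since 37 mod 8 = 5)
  pull out 2: (2/37) = -1  (since 37 mod 8 = 5)
  reciprocity: (3/37) -> +(37/3)
  reduce: (1/3)
  (1/3) = 1
Product of signs = -1
(24/37) = -1

-1


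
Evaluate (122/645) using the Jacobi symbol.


Compute (122/645) via quadratic reciprocity:
  pull out 2: (2/645) = -1  (since 645 mod 8 = 5)
  reciprocity: (61/645) -> +(645/61)
  reduce: (35/61)
  reciprocity: (35/61) -> +(61/35)
  reduce: (26/35)
  pull out 2: (2/35) = -1  (since 35 mod 8 = 3)
  reciprocity: (13/35) -> +(35/13)
  reduce: (9/13)
  reciprocity: (9/13) -> +(13/9)
  reduce: (4/9)
  pull out 2: (2/9) = +1  (since 9 mod 8 = 1)
  pull out 2: (2/9) = +1  (since 9 mod 8 = 1)
  (1/9) = 1
Product of signs = 1

1


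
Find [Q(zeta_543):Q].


The degree equals Euler's totient phi(543).
543 = 3 * 181
phi(543) = 360

360


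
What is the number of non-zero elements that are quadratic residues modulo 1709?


For prime p, the number of non-zero quadratic residues is (p-1)/2.
= (1709-1)/2
= 854

854


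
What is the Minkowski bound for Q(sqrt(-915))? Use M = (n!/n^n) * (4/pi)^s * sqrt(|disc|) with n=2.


d = -915, d mod 4 = 1, so disc(K) = d = -915; |disc(K)| = 915
Imaginary quadratic field, so n = 2, s = r2 = 1, r1 = 0
M = (n!/n^n) * (4/pi)^s * sqrt(|disc(K)|) = (2!/2^2) * (4/pi)^1 * sqrt(915)
= 0.5 * 1.273240 * 30.248967
= 19.2571

19.2571


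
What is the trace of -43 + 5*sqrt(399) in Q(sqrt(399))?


Tr(a + b*sqrt(d)) = (a + b*sqrt(d)) + (a - b*sqrt(d)) = 2a
= 2 * (-43)
= -86

-86


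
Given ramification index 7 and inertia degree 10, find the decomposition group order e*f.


|D_P| = e * f
= 7 * 10
= 70

70


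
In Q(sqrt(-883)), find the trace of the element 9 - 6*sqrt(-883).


Tr(a + b*sqrt(d)) = (a + b*sqrt(d)) + (a - b*sqrt(d)) = 2a
= 2 * (9)
= 18

18


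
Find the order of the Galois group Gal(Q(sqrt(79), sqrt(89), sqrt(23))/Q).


The 3 square roots of distinct primes are multiplicatively independent over Q,
so [K:Q] = 2^3 and Gal(K/Q) is isomorphic to (Z/2Z)^3.
|Gal| = 2^3 = 8

8


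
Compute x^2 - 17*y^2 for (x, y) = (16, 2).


x^2 - d*y^2
= 16^2 - 17*2^2
= 256 - 68
= 188

188


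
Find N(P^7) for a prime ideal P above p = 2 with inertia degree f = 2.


N(P^a) = p^(a*f)
= 2^(7*2)
= 2^14
= 16384

16384


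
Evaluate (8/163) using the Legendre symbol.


p = 163 is prime, so compute (8/163) with the reciprocity algorithm (Jacobi-symbol steps: pull out 2s via (2/n), flip via reciprocity, reduce):
  pull out 2: (2/163) = -1  (since 163 mod 8 = 3)
  pull out 2: (2/163) = -1  (since 163 mod 8 = 3)
  pull out 2: (2/163) = -1  (since 163 mod 8 = 3)
  (1/163) = 1
Product of signs = -1
(8/163) = -1

-1


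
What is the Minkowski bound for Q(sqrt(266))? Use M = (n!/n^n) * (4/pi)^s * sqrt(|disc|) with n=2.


d = 266, d mod 4 = 2, so disc(K) = 4d = 1064; |disc(K)| = 1064
Real quadratic field, so n = 2, s = r2 = 0, r1 = 2
M = (n!/n^n) * (4/pi)^s * sqrt(|disc(K)|) = (2!/2^2) * (4/pi)^0 * sqrt(1064)
= 0.5 * 1.000000 * 32.619013
= 16.3095

16.3095


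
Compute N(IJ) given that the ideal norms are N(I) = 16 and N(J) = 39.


N(IJ) = N(I) * N(J)
= 16 * 39
= 624

624


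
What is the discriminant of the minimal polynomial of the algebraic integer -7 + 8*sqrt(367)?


The element -7 + 8*sqrt(367) has minimal polynomial:
x^2 + 14*x - 23439
Discriminant = (14)^2 - 4*(-23439)
= 196 + 93756
= 93952

93952


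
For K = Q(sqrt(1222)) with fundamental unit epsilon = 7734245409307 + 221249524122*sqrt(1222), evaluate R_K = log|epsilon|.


epsilon = 7734245409307 + 221249524122*sqrt(1222)
= 1.5468e+13
R = ln(1.5468e+13)
= 30.3698

30.3698


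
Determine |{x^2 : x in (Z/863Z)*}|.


For prime p, the number of non-zero quadratic residues is (p-1)/2.
= (863-1)/2
= 431

431


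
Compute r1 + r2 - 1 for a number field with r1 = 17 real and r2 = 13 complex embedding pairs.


By Dirichlet's unit theorem:
rank = r1 + r2 - 1
= 17 + 13 - 1
= 29

29


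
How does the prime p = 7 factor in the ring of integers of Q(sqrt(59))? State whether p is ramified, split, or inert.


K = Q(sqrt(59)). Since d mod 4 = 3, disc(K) = 236.
Check p | disc: 236 mod 7 = 5.
p does not divide disc. Compute Legendre symbol (d/p):
3^((7-1)/2) mod 7 = -1
(d/p) = -1, so p is inert: (p) stays prime with e=1, f=2, g=1.
Therefore p is inert.

inert


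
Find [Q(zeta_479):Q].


The degree equals Euler's totient phi(479).
479 = 479
phi(479) = 478

478


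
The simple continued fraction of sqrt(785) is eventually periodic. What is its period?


Run the CF algorithm for sqrt(785).
a_0 = floor(sqrt(785)) = 28; set m_0=0, q_0=1.
Recurrence: m' = q*a - m,  q' = (d - m'^2)/q,  a' = floor((a_0 + m')/q').
  step 1: m=28, q=1, a=56
a_1 = 2*a_0 = 56, so the period closes here.
sqrt(785) = [28; 56]
Period length = 1

1


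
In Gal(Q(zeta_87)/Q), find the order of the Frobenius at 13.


The Frobenius at p in Gal(Q(zeta_n)/Q) = (Z/nZ)* is the class of p, so its order is ord_87(13), the smallest k >= 1 with 13^k = 1 mod 87.
n = 87 = 3 * 29, phi(87) = 56; the order divides phi(n).
Divisors of 56: 1, 2, 4, 7, 8, 14, 28, 56
Repeated squaring mod 87: 13^1 = 13, 13^2 = 82, 13^4 = 25, 13^8 = 16, 13^16 = 82, 13^32 = 25
Test divisors in increasing order:
  k=1: 13^1 = 13 mod 87
  k=2: 13^2 = 82 mod 87
  k=4: 13^4 = 25 mod 87
  k=7: 13^7 = 25 * 82 * 13 = 28 mod 87
  k=8: 13^8 = 16 mod 87
  k=14: 13^14 = 16 * 25 * 82 = 1 mod 87  <- first divisor giving 1
Order = 14

14


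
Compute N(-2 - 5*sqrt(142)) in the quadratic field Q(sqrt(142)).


N(a + b*sqrt(d)) = a^2 - d*b^2
= (-2)^2 - (142)*(-5)^2
= 4 - 3550
= -3546

-3546


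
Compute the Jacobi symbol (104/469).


Compute (104/469) via quadratic reciprocity:
  pull out 2: (2/469) = -1  (since 469 mod 8 = 5)
  pull out 2: (2/469) = -1  (since 469 mod 8 = 5)
  pull out 2: (2/469) = -1  (since 469 mod 8 = 5)
  reciprocity: (13/469) -> +(469/13)
  reduce: (1/13)
  (1/13) = 1
Product of signs = -1

-1


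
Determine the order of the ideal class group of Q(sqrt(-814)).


K = Q(sqrt(-814)). d mod 4 = 2, so D = disc(K) = 4d = -3256
h(K) equals the number of primitive reduced positive-definite forms (a, b, c) = a*x^2 + b*x*y + c*y^2 with b^2 - 4ac = D,
where reduced means |b| <= a <= c, with b >= 0 whenever |b| = a or a = c, and primitive means gcd(a, b, c) = 1.
Reduced forces 3a^2 <= |D| = 3256, so 1 <= a <= 32; b must have the parity of D, and c = (b^2 - D)/(4a) must be an integer >= a.
Enumerate a = 1..32, b in [-a, a]:
  a=1: (1, 0, 814)  [1]
  a=2: (2, 0, 407)  [1]
  a=3..4: none
  a=5: (5, -2, 163), (5, 2, 163)  [2]
  a=6..9: none
  a=10: (10, -8, 83), (10, 8, 83)  [2]
  a=11: (11, 0, 74)  [1]
  a=12..16: none
  a=17: (17, -12, 50), (17, 12, 50)  [2]
  a=18..21: none
  a=22: (22, 0, 37)  [1]
  a=23..24: none
  a=25: (25, -12, 34), (25, 12, 34)  [2]
  a=26..32: none
Total reduced forms: 1 + 1 + 2 + 2 + 1 + 2 + 1 + 2 = 12
h = 12

12


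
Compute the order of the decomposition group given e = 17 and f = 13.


|D_P| = e * f
= 17 * 13
= 221

221


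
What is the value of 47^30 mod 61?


p = 61 is prime and the exponent is (p-1)/2 = 30, so by Euler's criterion 47^30 = (47/61) = +1 or -1 mod 61.
Compute by square-and-multiply:
  30 = 16 + 8 + 4 + 2 (binary 11110)
  Repeated squaring mod 61: 47^1 = 47, 47^2 = 13, 47^4 = 47, 47^8 = 13, 47^16 = 47
  47^30 = 47^16 * 47^8 * 47^4 * 47^2 = 47 * 13 * 47 * 13 mod 61
    47 * 13 = 611 = 1 mod 61
    1 * 47 = 47 = 47 mod 61
    47 * 13 = 611 = 1 mod 61
  47^30 = 1 mod 61
Result 1: 47 is a quadratic residue mod 61.
47^30 mod 61 = 1

1


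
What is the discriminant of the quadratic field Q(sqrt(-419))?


For K = Q(sqrt(d)) with d squarefree: disc(K) = d if d = 1 mod 4, and disc(K) = 4d if d = 2 or 3 mod 4.
Here d = -419, and d mod 4 = 1.
d = 1 mod 4 (O_K = Z[(1+sqrt(d))/2]), so disc(K) = d = -419

-419


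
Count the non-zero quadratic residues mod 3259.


For prime p, the number of non-zero quadratic residues is (p-1)/2.
= (3259-1)/2
= 1629

1629


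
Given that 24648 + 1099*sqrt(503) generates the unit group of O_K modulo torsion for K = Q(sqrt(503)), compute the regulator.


epsilon = 24648 + 1099*sqrt(503)
= 49296.0000
R = ln(49296.0000)
= 10.8056

10.8056


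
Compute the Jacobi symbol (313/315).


Compute (313/315) via quadratic reciprocity:
  reciprocity: (313/315) -> +(315/313)
  reduce: (2/313)
  pull out 2: (2/313) = +1  (since 313 mod 8 = 1)
  (1/313) = 1
Product of signs = 1

1


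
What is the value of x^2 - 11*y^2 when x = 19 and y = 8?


x^2 - d*y^2
= 19^2 - 11*8^2
= 361 - 704
= -343

-343


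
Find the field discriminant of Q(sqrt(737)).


For K = Q(sqrt(d)) with d squarefree: disc(K) = d if d = 1 mod 4, and disc(K) = 4d if d = 2 or 3 mod 4.
Here d = 737, and d mod 4 = 1.
d = 1 mod 4 (O_K = Z[(1+sqrt(d))/2]), so disc(K) = d = 737

737


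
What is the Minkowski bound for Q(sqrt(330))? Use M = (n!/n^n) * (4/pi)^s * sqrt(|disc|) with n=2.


d = 330, d mod 4 = 2, so disc(K) = 4d = 1320; |disc(K)| = 1320
Real quadratic field, so n = 2, s = r2 = 0, r1 = 2
M = (n!/n^n) * (4/pi)^s * sqrt(|disc(K)|) = (2!/2^2) * (4/pi)^0 * sqrt(1320)
= 0.5 * 1.000000 * 36.331804
= 18.1659

18.1659
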